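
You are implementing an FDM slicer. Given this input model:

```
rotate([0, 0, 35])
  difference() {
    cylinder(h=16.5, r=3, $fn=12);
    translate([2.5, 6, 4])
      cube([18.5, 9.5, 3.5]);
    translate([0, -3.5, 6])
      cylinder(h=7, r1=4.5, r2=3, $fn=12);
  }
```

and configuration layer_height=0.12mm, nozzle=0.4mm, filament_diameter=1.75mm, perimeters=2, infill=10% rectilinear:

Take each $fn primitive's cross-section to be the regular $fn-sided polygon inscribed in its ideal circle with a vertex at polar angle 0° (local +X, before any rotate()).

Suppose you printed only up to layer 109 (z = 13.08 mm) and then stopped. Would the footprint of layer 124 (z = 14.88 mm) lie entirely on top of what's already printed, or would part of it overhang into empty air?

Compare the two slices. At z = 13.08: the cylinder: section is a regular 12-gon, circumradius r=3 (area = (12/2)·3.000²·sin(360°/12) = 27.00 mm²); the cube at (2.5, 6) is not intersected at this z (z outside [4, 7.5]); the cone at (0, -3.5) is absent (z outside [6, 13]); Subtracting the remaining from the first: none of the subtracted shapes is present at this height, so the r=3 cylinder is unchanged — area = 27.00 mm²; (whole slice rotated 35° about Z — lengths, areas and connectivity unchanged). At z = 14.88: the r=3 cylinder gives a regular 12-gon of circumradius 3 (constant along its height) (area = (12/2)·3.000²·sin(360°/12) = 27.00 mm²); the cube at (2.5, 6) is not intersected at this z (z outside [4, 7.5]); the cone at (0, -3.5) is absent (z outside [6, 13]); After the difference (first − rest): none of the subtracted shapes is present at this height, so the r=3 cylinder is unchanged — area = 27.00 mm²; (rotated 35° about Z; rotation is an isometry so areas/perimeters/island counts are preserved). Checking containment: the cross-section at z = 14.88 is a subset of the cross-section at z = 13.08.

entirely on top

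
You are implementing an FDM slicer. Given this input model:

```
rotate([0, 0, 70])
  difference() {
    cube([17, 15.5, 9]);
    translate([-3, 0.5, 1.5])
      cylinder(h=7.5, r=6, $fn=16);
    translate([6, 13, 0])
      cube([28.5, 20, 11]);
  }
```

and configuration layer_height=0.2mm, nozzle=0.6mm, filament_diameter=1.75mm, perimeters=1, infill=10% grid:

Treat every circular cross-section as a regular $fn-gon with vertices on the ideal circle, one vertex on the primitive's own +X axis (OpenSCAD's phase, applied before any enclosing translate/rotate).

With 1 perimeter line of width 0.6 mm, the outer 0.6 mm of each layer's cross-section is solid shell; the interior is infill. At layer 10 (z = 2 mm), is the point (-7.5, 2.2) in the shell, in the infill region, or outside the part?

outside

At z = 2 mm: the cube (footprint 17×15.5) is included at this height; the cylinder at (-3, 0.5): section is a regular 16-gon, circumradius r=6; the 28.5×20 cube at (6, 13) contributes its full rectangle; Taking the first minus the rest: starting from the 17×15.5 cube, the r=6 cylinder at (-3, 0.5) partially overlaps it — only the 12.04 mm² overlap (of its 110.21 mm²) is removed, clipping the outline; the 28.5×20 cube at (6, 13) partially overlaps it — only the 27.50 mm² overlap (of its 570.00 mm²) is removed, clipping the outline — 1 connected region; (rotated 70° about Z; rotation is an isometry so areas/perimeters/island counts are preserved). Overall, the cross-section is a single solid region. Undo the 70° rotation: the query point maps to (-0.498, 7.800) in the un-rotated model frame. The nearest boundary edge runs (0.00, 5.57)→(0.00, 15.50); distance from the point to it = 0.50 mm. The point is not inside any of the regions above, so it lies outside the cross-section (0.50 mm from the nearest boundary).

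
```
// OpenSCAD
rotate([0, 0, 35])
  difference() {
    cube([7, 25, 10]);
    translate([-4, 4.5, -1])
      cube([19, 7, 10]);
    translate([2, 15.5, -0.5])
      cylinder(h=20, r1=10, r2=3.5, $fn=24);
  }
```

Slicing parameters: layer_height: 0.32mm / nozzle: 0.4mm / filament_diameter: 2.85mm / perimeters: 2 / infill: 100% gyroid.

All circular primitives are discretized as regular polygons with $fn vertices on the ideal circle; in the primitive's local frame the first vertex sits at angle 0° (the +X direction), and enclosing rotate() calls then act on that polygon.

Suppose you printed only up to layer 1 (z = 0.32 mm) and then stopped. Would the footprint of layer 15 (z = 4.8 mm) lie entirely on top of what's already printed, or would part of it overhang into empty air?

Compare the two slices. At z = 0.32: the 7×25 cube contributes its full rectangle (area 175.00 mm²); the cube at (-4, 4.5) (footprint 19×7) is included at this height (area 133.00 mm²); the cone at (2, 15.5): at t=0.041 of its height the radius interpolates to r₁+(r₂−r₁)t = 9.733, giving a regular 24-gon of that circumradius (area = (24/2)·9.733²·sin(360°/24) = 294.25 mm²); After the difference (first − rest): starting from the 7×25 cube (175.00 mm²), the 19×7 cube at (-4, 4.5) partially overlaps it — only the 49.00 mm² overlap (of its 133.00 mm²) is removed, clipping the outline; the cone at (2, 15.5) partially overlaps it — only the 92.94 mm² overlap (of its 294.25 mm²) is removed, clipping the outline — area = 33.06 mm²; (whole slice rotated 35° about Z — lengths, areas and connectivity unchanged). At z = 4.8: the cube is present — its section is the full 7×25 rectangle (area 175.00 mm²); the cube at (-4, 4.5) (footprint 19×7) is included at this height (area 133.00 mm²); the cone at (2, 15.5) (r1=10→r2=3.5) has section circumradius 8.277 here — a regular 24-gon (area = (24/2)·8.277²·sin(360°/24) = 212.80 mm²); Subtracting the remaining from the first: starting from the 7×25 cube (175.00 mm²), the 19×7 cube at (-4, 4.5) partially overlaps it — only the 49.00 mm² overlap (of its 133.00 mm²) is removed, clipping the outline; the cone at (2, 15.5) partially overlaps it — only the 82.75 mm² overlap (of its 212.80 mm²) is removed, clipping the outline — area = 43.25 mm²; (whole slice rotated 35° about Z — lengths, areas and connectivity unchanged). Checking containment: at z = 4.8 the cross-section extends beyond the z = 0.32 cross-section by about 10.19 mm².

part overhangs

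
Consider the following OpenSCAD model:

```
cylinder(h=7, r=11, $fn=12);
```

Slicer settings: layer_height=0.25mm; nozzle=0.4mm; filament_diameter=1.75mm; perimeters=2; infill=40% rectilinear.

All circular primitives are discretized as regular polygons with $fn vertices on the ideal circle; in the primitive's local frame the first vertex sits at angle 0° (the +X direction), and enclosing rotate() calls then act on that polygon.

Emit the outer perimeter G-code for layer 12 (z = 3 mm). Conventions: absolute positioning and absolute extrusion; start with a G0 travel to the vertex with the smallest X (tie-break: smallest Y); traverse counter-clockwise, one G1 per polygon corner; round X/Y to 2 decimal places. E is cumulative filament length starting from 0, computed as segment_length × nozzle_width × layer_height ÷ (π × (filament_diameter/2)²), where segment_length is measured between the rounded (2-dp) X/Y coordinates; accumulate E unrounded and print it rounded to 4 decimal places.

G0 X-11.00 Y0.00 Z3.00
G1 X-9.53 Y-5.50 E0.2367
G1 X-5.50 Y-9.53 E0.4736
G1 X0.00 Y-11.00 E0.7103
G1 X5.50 Y-9.53 E0.9470
G1 X9.53 Y-5.50 E1.1840
G1 X11.00 Y0.00 E1.4207
G1 X9.53 Y5.50 E1.6573
G1 X5.50 Y9.53 E1.8943
G1 X0.00 Y11.00 E2.1310
G1 X-5.50 Y9.53 E2.3677
G1 X-9.53 Y5.50 E2.6046
G1 X-11.00 Y0.00 E2.8413

At z = 3 mm: the r=11 cylinder contributes a regular 12-gon of circumradius 11. The outline is a single polygon with 12 vertices. Extrusion per mm of travel: 0.4 × 0.25 / (π × 0.875²) = 0.041575. Accumulating E over each segment gives final E = 2.8413.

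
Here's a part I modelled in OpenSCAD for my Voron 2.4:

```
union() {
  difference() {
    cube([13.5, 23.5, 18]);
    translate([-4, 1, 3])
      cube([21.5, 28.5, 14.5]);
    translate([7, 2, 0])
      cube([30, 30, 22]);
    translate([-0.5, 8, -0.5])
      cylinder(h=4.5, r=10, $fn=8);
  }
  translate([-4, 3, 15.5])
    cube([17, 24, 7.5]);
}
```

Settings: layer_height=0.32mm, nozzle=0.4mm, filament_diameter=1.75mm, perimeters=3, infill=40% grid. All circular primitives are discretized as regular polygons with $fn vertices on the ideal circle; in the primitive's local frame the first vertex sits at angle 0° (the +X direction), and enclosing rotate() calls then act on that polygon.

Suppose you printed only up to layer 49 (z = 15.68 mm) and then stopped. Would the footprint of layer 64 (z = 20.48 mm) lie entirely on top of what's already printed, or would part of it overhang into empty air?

entirely on top

Compare the two slices. At z = 15.68: the 13.5×23.5 cube contributes its full rectangle (area 317.25 mm²); the cube at (-4, 1) (footprint 21.5×28.5) is included at this height (area 612.75 mm²); the 30×30 cube at (7, 2) contributes its full rectangle (area 900.00 mm²); the cylinder at (-0.5, 8) does not reach this height (z outside [-0.5, 4]); Taking the first minus the rest: starting from the 13.5×23.5 cube (317.25 mm²), the 21.5×28.5 cube at (-4, 1) partially overlaps it — only the 303.75 mm² overlap (of its 612.75 mm²) is removed, clipping the outline; the 30×30 cube at (7, 2) misses the remaining region (no effect) — area = 13.50 mm²; the cube at (-4, 3) (footprint 17×24) is included at this height (area 408.00 mm²); Combining (union): the 2 present regions are separate (no shared area or edge), so areas and boundary lengths simply add and each stays a separate island — area = 421.50 mm². At z = 20.48: the cube is absent (z outside [0, 18]); the cube at (-4, 1) is absent (z outside [3, 17.5]); the cube at (7, 2) (footprint 30×30) is included at this height (area 900.00 mm²); the cylinder at (-0.5, 8) is absent (z outside [-0.5, 4]); Subtracting the remaining from the first: the first operand is absent here, so nothing remains; the 17×24 cube at (-4, 3) contributes its full rectangle (area 408.00 mm²); Combining (union): only the 17×24 cube at (-4, 3) is present, so the union is just that shape — area = 408.00 mm². Checking containment: the cross-section at z = 20.48 is a subset of the cross-section at z = 15.68.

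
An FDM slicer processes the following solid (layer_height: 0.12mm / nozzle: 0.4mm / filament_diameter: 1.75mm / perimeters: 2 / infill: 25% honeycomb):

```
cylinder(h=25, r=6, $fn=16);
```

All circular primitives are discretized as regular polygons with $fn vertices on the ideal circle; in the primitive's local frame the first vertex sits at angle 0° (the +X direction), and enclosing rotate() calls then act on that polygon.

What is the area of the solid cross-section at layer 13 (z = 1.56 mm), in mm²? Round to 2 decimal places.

At z = 1.56 mm: the r=6 cylinder contributes a regular 16-gon of circumradius 6 (area = (16/2)·6.000²·sin(360°/16) = 110.21 mm²). Overall, the cross-section is a single solid region. Net area = 110.21 mm².

110.21 mm²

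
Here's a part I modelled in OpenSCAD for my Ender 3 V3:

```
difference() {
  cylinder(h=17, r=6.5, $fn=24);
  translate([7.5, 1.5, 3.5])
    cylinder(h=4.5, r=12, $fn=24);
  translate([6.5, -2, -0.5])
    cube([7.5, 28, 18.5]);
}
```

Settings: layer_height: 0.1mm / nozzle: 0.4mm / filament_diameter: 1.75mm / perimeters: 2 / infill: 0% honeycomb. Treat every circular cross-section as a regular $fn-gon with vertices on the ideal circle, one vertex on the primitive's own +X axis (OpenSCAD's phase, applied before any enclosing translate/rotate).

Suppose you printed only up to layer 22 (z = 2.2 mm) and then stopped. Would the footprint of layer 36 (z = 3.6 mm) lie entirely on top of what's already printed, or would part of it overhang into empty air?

Compare the two slices. At z = 2.2: the r=6.5 cylinder gives a regular 24-gon of circumradius 6.5 (constant along its height) (area = (24/2)·6.500²·sin(360°/24) = 131.22 mm²); the cylinder at (7.5, 1.5) is absent (z outside [3.5, 8]); the cube at (6.5, -2) is present — its section is the full 7.5×28 rectangle (area 210.00 mm²); Subtracting the remaining from the first: starting from the r=6.5 cylinder (131.22 mm²), the 7.5×28 cube at (6.5, -2) misses the remaining region (no effect) — area = 131.22 mm². At z = 3.6: the cylinder: section is a regular 24-gon, circumradius r=6.5 (area = (24/2)·6.500²·sin(360°/24) = 131.22 mm²); the r=12 cylinder at (7.5, 1.5) gives a regular 24-gon of circumradius 12 (constant along its height) (area = (24/2)·12.000²·sin(360°/24) = 447.24 mm²); the 7.5×28 cube at (6.5, -2) contributes its full rectangle (area 210.00 mm²); Taking the first minus the rest: starting from the r=6.5 cylinder (131.22 mm²), the r=12 cylinder at (7.5, 1.5) partially overlaps it — only the 112.17 mm² overlap (of its 447.24 mm²) is removed, clipping the outline; the 7.5×28 cube at (6.5, -2) misses the remaining region (no effect) — area = 19.05 mm². Checking containment: the cross-section at z = 3.6 is a subset of the cross-section at z = 2.2.

entirely on top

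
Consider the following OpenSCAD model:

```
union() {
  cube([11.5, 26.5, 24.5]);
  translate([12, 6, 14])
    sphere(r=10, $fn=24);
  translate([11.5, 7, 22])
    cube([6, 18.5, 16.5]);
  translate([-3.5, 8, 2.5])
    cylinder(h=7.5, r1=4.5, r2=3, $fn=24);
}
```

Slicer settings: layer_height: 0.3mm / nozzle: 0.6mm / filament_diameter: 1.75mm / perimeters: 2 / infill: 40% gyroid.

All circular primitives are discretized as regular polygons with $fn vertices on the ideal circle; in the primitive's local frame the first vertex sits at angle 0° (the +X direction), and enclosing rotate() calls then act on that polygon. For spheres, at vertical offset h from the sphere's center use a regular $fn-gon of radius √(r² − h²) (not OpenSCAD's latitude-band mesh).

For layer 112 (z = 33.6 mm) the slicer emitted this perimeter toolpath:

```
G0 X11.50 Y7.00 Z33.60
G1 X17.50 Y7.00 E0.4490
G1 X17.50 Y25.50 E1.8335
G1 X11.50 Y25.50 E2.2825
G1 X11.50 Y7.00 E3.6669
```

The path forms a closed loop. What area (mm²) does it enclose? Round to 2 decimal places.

Apply the shoelace formula to the sequence of (X, Y) vertices; enclosed area = 111.00 mm².

111.00 mm²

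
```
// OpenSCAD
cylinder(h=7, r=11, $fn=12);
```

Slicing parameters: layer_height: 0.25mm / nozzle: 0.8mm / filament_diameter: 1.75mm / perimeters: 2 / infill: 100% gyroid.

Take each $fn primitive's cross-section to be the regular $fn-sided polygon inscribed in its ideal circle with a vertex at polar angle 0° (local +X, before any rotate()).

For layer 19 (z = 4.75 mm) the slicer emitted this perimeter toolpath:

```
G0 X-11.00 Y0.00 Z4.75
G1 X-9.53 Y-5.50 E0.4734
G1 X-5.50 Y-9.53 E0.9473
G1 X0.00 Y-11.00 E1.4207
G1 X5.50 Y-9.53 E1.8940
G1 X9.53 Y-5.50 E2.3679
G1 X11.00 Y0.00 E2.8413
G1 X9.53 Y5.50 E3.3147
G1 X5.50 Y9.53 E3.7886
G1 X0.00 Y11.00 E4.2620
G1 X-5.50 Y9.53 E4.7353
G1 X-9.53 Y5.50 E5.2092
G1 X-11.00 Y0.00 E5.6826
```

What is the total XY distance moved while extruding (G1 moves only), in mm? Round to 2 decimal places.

68.34 mm

Sum the Euclidean lengths of each G1 segment: total = 68.34 mm.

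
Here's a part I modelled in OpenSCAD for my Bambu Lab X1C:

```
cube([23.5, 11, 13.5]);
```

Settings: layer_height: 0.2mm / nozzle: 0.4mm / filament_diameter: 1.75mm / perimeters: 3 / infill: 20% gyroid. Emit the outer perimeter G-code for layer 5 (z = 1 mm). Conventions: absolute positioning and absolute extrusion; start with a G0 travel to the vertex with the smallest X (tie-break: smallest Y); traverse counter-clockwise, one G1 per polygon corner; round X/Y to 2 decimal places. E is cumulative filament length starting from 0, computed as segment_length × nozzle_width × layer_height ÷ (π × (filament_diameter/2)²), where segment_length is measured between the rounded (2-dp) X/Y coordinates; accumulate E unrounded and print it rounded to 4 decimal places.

At z = 1 mm: the cube (footprint 23.5×11) is included at this height. The outline is a single polygon with 4 vertices. Extrusion per mm of travel: 0.4 × 0.2 / (π × 0.875²) = 0.033260. Accumulating E over each segment gives final E = 2.2949.

G0 X0.00 Y0.00 Z1.00
G1 X23.50 Y0.00 E0.7816
G1 X23.50 Y11.00 E1.1475
G1 X0.00 Y11.00 E1.9291
G1 X0.00 Y0.00 E2.2949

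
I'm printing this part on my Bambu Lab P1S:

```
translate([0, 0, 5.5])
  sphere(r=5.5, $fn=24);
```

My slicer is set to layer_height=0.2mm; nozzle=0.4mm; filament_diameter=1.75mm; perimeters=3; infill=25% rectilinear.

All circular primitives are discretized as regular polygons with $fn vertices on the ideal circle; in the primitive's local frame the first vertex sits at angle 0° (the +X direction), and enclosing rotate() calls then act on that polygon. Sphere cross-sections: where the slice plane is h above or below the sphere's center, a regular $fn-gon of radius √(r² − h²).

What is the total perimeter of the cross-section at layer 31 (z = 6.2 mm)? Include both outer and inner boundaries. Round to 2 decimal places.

At z = 6.2 mm: the r=5.5 sphere slices to a regular 24-gon of circumradius 5.455 (√(r²−h²) with h=0.7 from center) (perimeter = 2·24·5.455·sin(180°/24) = 34.18 mm). Overall, the cross-section is a single solid region. Total boundary length (outer) = 34.18 mm.

34.18 mm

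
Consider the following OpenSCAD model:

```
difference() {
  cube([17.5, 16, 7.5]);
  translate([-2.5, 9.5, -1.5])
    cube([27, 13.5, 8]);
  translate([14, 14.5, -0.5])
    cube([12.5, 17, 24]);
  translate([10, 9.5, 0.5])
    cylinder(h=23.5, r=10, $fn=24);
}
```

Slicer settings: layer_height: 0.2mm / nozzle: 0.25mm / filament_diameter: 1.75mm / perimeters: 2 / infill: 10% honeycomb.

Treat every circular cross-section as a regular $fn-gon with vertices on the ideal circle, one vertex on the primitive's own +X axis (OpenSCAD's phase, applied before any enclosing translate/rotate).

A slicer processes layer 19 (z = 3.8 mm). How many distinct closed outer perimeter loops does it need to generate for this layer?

2

At z = 3.8 mm: the cube (footprint 17.5×16) is included at this height; the cube at (-2.5, 9.5) (footprint 27×13.5) is included at this height; the cube at (14, 14.5) (footprint 12.5×17) is included at this height; the cylinder at (10, 9.5): section is a regular 24-gon, circumradius r=10; After the difference (first − rest): starting from the 17.5×16 cube, the 27×13.5 cube at (-2.5, 9.5) partially overlaps it — only the 113.75 mm² overlap (of its 364.50 mm²) is removed, clipping the outline; the 12.5×17 cube at (14, 14.5) misses the remaining region (no effect); the r=10 cylinder at (10, 9.5) partially overlaps it — only the 142.61 mm² overlap (of its 310.58 mm²) is removed, clipping the outline — 2 connected regions. The result has 2 disconnected regions.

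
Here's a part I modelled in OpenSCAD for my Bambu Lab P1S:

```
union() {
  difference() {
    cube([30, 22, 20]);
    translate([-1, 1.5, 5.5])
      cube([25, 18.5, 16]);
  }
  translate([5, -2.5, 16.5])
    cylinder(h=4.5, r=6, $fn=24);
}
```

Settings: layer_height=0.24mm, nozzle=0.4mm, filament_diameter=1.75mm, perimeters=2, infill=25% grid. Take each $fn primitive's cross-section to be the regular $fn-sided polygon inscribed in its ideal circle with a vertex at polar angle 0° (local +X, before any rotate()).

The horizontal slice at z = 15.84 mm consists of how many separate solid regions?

1

At z = 15.84 mm: the cube is present — its section is the full 30×22 rectangle; the cube at (-1, 1.5) (footprint 25×18.5) is included at this height; Subtracting the remaining from the first: starting from the 30×22 cube, the 25×18.5 cube at (-1, 1.5) partially overlaps it — only the 444.00 mm² overlap (of its 462.50 mm²) is removed, clipping the outline — 1 connected region; the cylinder at (5, -2.5) does not reach this height (z outside [16.5, 21]); Merging all regions: only the result so far is present, so the union is just that shape — 1 connected region. The result has 1 disconnected region.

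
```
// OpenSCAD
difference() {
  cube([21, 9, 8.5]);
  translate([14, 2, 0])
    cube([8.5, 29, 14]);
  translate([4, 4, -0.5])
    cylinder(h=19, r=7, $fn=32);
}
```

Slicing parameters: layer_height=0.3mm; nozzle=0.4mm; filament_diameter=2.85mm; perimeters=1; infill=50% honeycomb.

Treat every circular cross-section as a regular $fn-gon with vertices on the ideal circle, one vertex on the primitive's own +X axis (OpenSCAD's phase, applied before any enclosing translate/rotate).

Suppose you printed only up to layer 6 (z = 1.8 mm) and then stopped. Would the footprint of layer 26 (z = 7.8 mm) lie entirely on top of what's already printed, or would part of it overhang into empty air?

entirely on top

Compare the two slices. At z = 1.8: the 21×9 cube contributes its full rectangle (area 189.00 mm²); the 8.5×29 cube at (14, 2) contributes its full rectangle (area 246.50 mm²); the r=7 cylinder at (4, 4) gives a regular 32-gon of circumradius 7 (constant along its height) (area = (32/2)·7.000²·sin(360°/32) = 152.95 mm²); Taking the first minus the rest: starting from the 21×9 cube (189.00 mm²), the 8.5×29 cube at (14, 2) partially overlaps it — only the 49.00 mm² overlap (of its 246.50 mm²) is removed, clipping the outline; the r=7 cylinder at (4, 4) partially overlaps it — only the 93.91 mm² overlap (of its 152.95 mm²) is removed, clipping the outline — area = 46.09 mm². At z = 7.8: the 21×9 cube contributes its full rectangle (area 189.00 mm²); the 8.5×29 cube at (14, 2) contributes its full rectangle (area 246.50 mm²); the r=7 cylinder at (4, 4) gives a regular 32-gon of circumradius 7 (constant along its height) (area = (32/2)·7.000²·sin(360°/32) = 152.95 mm²); After the difference (first − rest): starting from the 21×9 cube (189.00 mm²), the 8.5×29 cube at (14, 2) partially overlaps it — only the 49.00 mm² overlap (of its 246.50 mm²) is removed, clipping the outline; the r=7 cylinder at (4, 4) partially overlaps it — only the 93.91 mm² overlap (of its 152.95 mm²) is removed, clipping the outline — area = 46.09 mm². Checking containment: the cross-section at z = 7.8 is a subset of the cross-section at z = 1.8.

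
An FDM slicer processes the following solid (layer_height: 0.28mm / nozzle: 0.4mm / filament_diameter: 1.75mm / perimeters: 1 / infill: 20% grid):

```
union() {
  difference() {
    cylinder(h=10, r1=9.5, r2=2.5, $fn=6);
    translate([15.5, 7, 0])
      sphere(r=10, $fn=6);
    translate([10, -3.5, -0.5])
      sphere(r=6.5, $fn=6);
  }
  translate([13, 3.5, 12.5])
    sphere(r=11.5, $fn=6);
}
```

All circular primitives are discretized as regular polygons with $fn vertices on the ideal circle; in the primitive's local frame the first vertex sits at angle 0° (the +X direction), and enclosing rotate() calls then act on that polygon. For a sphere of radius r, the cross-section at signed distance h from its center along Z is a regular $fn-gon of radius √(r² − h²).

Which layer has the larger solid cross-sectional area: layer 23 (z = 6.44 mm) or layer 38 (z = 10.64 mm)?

layer 38 (z = 10.64 mm)

Layer 23 (z = 6.44): the cone contributes a regular 6-gon of circumradius 4.992 (interpolated between r1=9.5 and r2=2.5 at t=0.644) (area = (6/2)·4.992²·sin(360°/6) = 64.74 mm²); the r=10 sphere at (15.5, 7) slices to a regular 6-gon of circumradius 7.650 (√(r²−h²) with h=6.44 from center) (area = (6/2)·7.650²·sin(360°/6) = 152.06 mm²); the sphere at (10, -3.5) is absent (|z−center|=6.940 > r=6.5); Taking the first minus the rest: starting from the cone (64.74 mm²), the r=10 sphere at (15.5, 7) misses the remaining region (no effect) — area = 64.74 mm²; the sphere at (13, 3.5): section is a regular 6-gon, circumradius = √(r²−h²) = √(11.5²−6.06²) = 9.774 (area = (6/2)·9.774²·sin(360°/6) = 248.18 mm²); Combining (union): the 2 present regions are separate (no shared area or edge), so areas and boundary lengths simply add and each stays a separate island — area = 312.93 mm². So its area = 312.93 mm². Layer 38 (z = 10.64): the cone does not reach this height (z outside [0, 10]); the sphere at (15.5, 7) does not reach this height (|z−center|=10.640 > r=10); the sphere at (10, -3.5) does not reach this height (|z−center|=11.140 > r=6.5); After the difference (first − rest): the first operand is absent here, so nothing remains; the r=11.5 sphere at (13, 3.5) slices to a regular 6-gon of circumradius 11.349 (√(r²−h²) with h=1.86 from center) (area = (6/2)·11.349²·sin(360°/6) = 334.61 mm²); Taking the union: only the r=11.5 sphere at (13, 3.5) is present, so the union is just that shape — area = 334.61 mm². So its area = 334.61 mm². Layer 38 is larger (334.61 vs 312.93 mm²).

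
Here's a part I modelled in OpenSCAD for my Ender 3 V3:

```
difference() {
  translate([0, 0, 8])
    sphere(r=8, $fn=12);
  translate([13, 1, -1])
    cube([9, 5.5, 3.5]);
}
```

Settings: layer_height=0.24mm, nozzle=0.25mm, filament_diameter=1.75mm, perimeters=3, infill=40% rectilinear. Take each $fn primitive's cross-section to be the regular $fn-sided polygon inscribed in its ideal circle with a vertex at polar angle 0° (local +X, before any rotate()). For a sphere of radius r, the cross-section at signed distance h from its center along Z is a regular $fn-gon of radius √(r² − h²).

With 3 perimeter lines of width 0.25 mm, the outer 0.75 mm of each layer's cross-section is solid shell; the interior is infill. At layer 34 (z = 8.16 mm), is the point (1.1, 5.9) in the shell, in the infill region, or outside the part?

At z = 8.16 mm: the r=8 sphere contributes a regular 12-gon of circumradius √(8²−0.16²) = 7.998; the cube at (13, 1) does not reach this height (z outside [-1, 2.5]); After the difference (first − rest): none of the subtracted shapes is present at this height, so the r=8 sphere is unchanged — 1 connected region. Overall, the cross-section is a single solid region. The nearest boundary edge runs (4.00, 6.93)→(0.00, 8.00); distance from the point to it = 1.74 mm. The point is inside the cross-section and 1.74 mm from the nearest boundary — more than the 0.75 mm shell width (3 × 0.25), so it's in the infill interior.

infill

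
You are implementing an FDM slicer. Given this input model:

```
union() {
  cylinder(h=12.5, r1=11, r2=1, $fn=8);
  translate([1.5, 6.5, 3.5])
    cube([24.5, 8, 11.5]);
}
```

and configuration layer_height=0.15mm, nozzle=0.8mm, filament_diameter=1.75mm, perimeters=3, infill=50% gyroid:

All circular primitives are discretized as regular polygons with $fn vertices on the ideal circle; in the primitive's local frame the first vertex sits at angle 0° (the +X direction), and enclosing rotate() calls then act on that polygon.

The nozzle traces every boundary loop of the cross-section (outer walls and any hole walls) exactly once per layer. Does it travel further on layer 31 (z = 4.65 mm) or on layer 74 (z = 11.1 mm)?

Layer 31 (z = 4.65): the cone (r1=11→r2=1) has section circumradius 7.280 here — a regular 8-gon (perimeter = 2·8·7.280·sin(180°/8) = 44.57 mm); the cube at (1.5, 6.5) is present — its section is the full 24.5×8 rectangle (perimeter 65.00 mm); Taking the union: the regions partially overlap (shared area 0.03 mm²), so the edge portions inside another operand are dropped and the merged outline is re-measured after clipping — boundary = 108.62 mm. So its perimeter = 108.62 mm. Layer 74 (z = 11.1): the cone (r1=11→r2=1) has section circumradius 2.120 here — a regular 8-gon (perimeter = 2·8·2.120·sin(180°/8) = 12.98 mm); the cube at (1.5, 6.5) is present — its section is the full 24.5×8 rectangle (perimeter 65.00 mm); Merging all regions: the 2 present regions are separate (no shared area or edge), so areas and boundary lengths simply add and each stays a separate island — boundary = 77.98 mm. So its perimeter = 77.98 mm. Layer 31 is larger (108.62 vs 77.98 mm).

layer 31 (z = 4.65 mm)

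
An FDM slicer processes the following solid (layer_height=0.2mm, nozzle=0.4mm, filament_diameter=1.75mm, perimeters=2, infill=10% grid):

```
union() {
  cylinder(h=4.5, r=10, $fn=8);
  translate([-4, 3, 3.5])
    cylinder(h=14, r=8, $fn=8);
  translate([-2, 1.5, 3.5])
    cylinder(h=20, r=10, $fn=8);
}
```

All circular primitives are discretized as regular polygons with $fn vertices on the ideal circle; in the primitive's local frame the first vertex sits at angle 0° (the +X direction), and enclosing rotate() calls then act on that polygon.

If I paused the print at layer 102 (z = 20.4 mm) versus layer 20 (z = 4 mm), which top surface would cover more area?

Layer 102 (z = 20.4): the cylinder is not intersected at this z (z outside [0, 4.5]); the cylinder at (-4, 3) is not intersected at this z (z outside [3.5, 17.5]); the r=10 cylinder at (-2, 1.5) gives a regular 8-gon of circumradius 10 (constant along its height) (area = (8/2)·10.000²·sin(360°/8) = 282.84 mm²); Taking the union: only the r=10 cylinder at (-2, 1.5) is present, so the union is just that shape — area = 282.84 mm². So its area = 282.84 mm². Layer 20 (z = 4): the r=10 cylinder contributes a regular 8-gon of circumradius 10 (area = (8/2)·10.000²·sin(360°/8) = 282.84 mm²); the r=8 cylinder at (-4, 3) contributes a regular 8-gon of circumradius 8 (area = (8/2)·8.000²·sin(360°/8) = 181.02 mm²); the r=10 cylinder at (-2, 1.5) contributes a regular 8-gon of circumradius 10 (area = (8/2)·10.000²·sin(360°/8) = 282.84 mm²); Merging all regions: the regions partially overlap — summed areas 746.70 mm² minus the doubly-counted overlap 409.93 mm² gives 336.77 mm² — area = 336.77 mm². So its area = 336.77 mm². Layer 20 is larger (336.77 vs 282.84 mm²).

layer 20 (z = 4 mm)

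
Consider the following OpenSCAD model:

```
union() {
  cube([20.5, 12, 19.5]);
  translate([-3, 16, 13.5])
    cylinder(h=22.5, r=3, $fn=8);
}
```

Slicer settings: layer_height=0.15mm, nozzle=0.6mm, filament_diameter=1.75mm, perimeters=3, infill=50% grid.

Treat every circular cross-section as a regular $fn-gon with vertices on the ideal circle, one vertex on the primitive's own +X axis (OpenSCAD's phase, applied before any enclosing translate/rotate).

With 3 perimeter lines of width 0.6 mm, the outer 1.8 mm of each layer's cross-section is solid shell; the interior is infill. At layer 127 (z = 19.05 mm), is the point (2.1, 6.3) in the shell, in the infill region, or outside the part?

infill

At z = 19.05 mm: the cube is present — its section is the full 20.5×12 rectangle; the cylinder at (-3, 16): section is a regular 8-gon, circumradius r=3; Merging all regions: the 2 present regions are separate (no shared area or edge), so areas and boundary lengths simply add and each stays a separate island — 2 connected regions. Overall, the cross-section has 2 separate islands. The nearest boundary edge runs (0.00, 0.00)→(0.00, 12.00); distance from the point to it = 2.10 mm. (Shell/infill is judged within the island containing the point — the largest one.) The point is inside the cross-section and 2.10 mm from the nearest boundary — more than the 1.8 mm shell width (3 × 0.6), so it's in the infill interior.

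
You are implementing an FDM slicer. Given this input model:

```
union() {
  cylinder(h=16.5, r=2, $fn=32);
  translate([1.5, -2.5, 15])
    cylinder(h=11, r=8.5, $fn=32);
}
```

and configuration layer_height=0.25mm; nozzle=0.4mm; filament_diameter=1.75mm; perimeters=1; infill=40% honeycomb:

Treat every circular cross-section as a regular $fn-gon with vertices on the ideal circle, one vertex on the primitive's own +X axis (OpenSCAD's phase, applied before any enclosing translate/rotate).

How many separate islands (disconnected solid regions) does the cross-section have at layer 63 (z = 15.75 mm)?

1

At z = 15.75 mm: the r=2 cylinder contributes a regular 32-gon of circumradius 2; the r=8.5 cylinder at (1.5, -2.5) contributes a regular 32-gon of circumradius 8.5; Merging all regions: the r=2 cylinder lies entirely inside the r=8.5 cylinder at (1.5, -2.5), so the union is just the r=8.5 cylinder at (1.5, -2.5) — 1 connected region. Overall, the cross-section is a single solid region. Island count = 1.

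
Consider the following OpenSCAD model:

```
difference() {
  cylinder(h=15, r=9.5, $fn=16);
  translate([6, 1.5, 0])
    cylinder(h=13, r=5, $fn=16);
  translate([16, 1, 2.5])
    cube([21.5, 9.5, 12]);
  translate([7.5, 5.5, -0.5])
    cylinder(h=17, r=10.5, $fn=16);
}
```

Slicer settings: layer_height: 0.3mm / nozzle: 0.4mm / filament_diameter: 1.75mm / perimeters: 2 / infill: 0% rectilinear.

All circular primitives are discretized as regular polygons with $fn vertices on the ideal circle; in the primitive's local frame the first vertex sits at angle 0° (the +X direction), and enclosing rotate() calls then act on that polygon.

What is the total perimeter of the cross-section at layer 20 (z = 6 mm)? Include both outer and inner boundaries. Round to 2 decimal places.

At z = 6 mm: the r=9.5 cylinder contributes a regular 16-gon of circumradius 9.5 (perimeter = 2·16·9.500·sin(180°/16) = 59.31 mm); the cylinder at (6, 1.5): section is a regular 16-gon, circumradius r=5 (perimeter = 2·16·5.000·sin(180°/16) = 31.21 mm); the cube at (16, 1) is present — its section is the full 21.5×9.5 rectangle (perimeter 62.00 mm); the cylinder at (7.5, 5.5): section is a regular 16-gon, circumradius r=10.5 (perimeter = 2·16·10.500·sin(180°/16) = 65.55 mm); Taking the first minus the rest: starting from the r=9.5 cylinder, the r=5 cylinder at (6, 1.5) partially overlaps it — only the 64.76 mm² overlap (of its 76.54 mm²) is removed, clipping the outline; the 21.5×9.5 cube at (16, 1) misses the remaining region (no effect); the r=10.5 cylinder at (7.5, 5.5) partially overlaps it — only the 64.41 mm² overlap (of its 337.53 mm²) is removed, clipping the outline — boundary = 57.32 mm. Overall, the cross-section is a single solid region. Total boundary length (outer) = 57.32 mm.

57.32 mm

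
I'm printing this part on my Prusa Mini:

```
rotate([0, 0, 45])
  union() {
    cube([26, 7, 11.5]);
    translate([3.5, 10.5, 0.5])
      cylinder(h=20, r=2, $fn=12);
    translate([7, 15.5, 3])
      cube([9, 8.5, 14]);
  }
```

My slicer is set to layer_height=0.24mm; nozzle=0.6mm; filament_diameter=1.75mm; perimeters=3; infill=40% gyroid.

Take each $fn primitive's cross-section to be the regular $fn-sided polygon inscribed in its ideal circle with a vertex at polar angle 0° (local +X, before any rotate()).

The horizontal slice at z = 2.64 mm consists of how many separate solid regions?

At z = 2.64 mm: the cube (footprint 26×7) is included at this height; the r=2 cylinder at (3.5, 10.5) contributes a regular 12-gon of circumradius 2; the cube at (7, 15.5) is not intersected at this z (z outside [3, 17]); Combining (union): the 2 present regions are separate (no shared area or edge), so areas and boundary lengths simply add and each stays a separate island — 2 connected regions; (rotated 45° about Z; rotation is an isometry so areas/perimeters/island counts are preserved). The result has 2 disconnected regions.

2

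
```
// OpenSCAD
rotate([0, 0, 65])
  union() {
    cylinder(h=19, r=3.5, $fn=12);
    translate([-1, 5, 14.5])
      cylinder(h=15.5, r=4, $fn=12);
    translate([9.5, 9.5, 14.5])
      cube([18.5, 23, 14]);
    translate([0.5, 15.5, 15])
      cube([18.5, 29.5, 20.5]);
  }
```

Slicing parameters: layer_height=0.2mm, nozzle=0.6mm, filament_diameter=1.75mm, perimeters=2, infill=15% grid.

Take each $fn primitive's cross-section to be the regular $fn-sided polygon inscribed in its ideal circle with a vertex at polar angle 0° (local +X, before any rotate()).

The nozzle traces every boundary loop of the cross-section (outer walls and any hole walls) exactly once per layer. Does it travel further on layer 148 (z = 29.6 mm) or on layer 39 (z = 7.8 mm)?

layer 148 (z = 29.6 mm)

Layer 148 (z = 29.6): the cylinder is not intersected at this z (z outside [0, 19]); the r=4 cylinder at (-1, 5) contributes a regular 12-gon of circumradius 4 (perimeter = 2·12·4.000·sin(180°/12) = 24.85 mm); the cube at (9.5, 9.5) is absent (z outside [14.5, 28.5]); the cube at (0.5, 15.5) is present — its section is the full 18.5×29.5 rectangle (perimeter 96.00 mm); Taking the union: the 2 present regions are separate (no shared area or edge), so areas and boundary lengths simply add and each stays a separate island — boundary = 120.85 mm; (rotated 65° about Z; rotation is an isometry so areas/perimeters/island counts are preserved). So its perimeter = 120.85 mm. Layer 39 (z = 7.8): the r=3.5 cylinder contributes a regular 12-gon of circumradius 3.5 (perimeter = 2·12·3.500·sin(180°/12) = 21.74 mm); the cylinder at (-1, 5) is not intersected at this z (z outside [14.5, 30]); the cube at (9.5, 9.5) is not intersected at this z (z outside [14.5, 28.5]); the cube at (0.5, 15.5) is not intersected at this z (z outside [15, 35.5]); Combining (union): only the r=3.5 cylinder is present, so the union is just that shape — boundary = 21.74 mm; (whole slice rotated 65° about Z — lengths, areas and connectivity unchanged). So its perimeter = 21.74 mm. Layer 148 is larger (120.85 vs 21.74 mm).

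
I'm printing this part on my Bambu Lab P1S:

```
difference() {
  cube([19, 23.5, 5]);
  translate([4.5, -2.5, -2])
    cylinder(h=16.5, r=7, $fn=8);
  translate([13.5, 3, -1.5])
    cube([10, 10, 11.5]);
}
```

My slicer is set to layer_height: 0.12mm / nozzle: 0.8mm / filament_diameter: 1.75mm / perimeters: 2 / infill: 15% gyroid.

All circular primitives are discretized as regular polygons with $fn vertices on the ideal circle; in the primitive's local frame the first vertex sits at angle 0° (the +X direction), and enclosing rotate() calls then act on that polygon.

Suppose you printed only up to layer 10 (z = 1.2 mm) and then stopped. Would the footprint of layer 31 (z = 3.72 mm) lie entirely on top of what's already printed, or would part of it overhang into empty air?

entirely on top

Compare the two slices. At z = 1.2: the cube is present — its section is the full 19×23.5 rectangle (area 446.50 mm²); the r=7 cylinder at (4.5, -2.5) contributes a regular 8-gon of circumradius 7 (area = (8/2)·7.000²·sin(360°/8) = 138.59 mm²); the cube at (13.5, 3) (footprint 10×10) is included at this height (area 100.00 mm²); After the difference (first − rest): starting from the 19×23.5 cube (446.50 mm²), the r=7 cylinder at (4.5, -2.5) partially overlaps it — only the 34.50 mm² overlap (of its 138.59 mm²) is removed, clipping the outline; the 10×10 cube at (13.5, 3) partially overlaps it — only the 55.00 mm² overlap (of its 100.00 mm²) is removed, clipping the outline — area = 357.00 mm². At z = 3.72: the cube is present — its section is the full 19×23.5 rectangle (area 446.50 mm²); the r=7 cylinder at (4.5, -2.5) gives a regular 8-gon of circumradius 7 (constant along its height) (area = (8/2)·7.000²·sin(360°/8) = 138.59 mm²); the cube at (13.5, 3) is present — its section is the full 10×10 rectangle (area 100.00 mm²); Taking the first minus the rest: starting from the 19×23.5 cube (446.50 mm²), the r=7 cylinder at (4.5, -2.5) partially overlaps it — only the 34.50 mm² overlap (of its 138.59 mm²) is removed, clipping the outline; the 10×10 cube at (13.5, 3) partially overlaps it — only the 55.00 mm² overlap (of its 100.00 mm²) is removed, clipping the outline — area = 357.00 mm². Checking containment: the cross-section at z = 3.72 is a subset of the cross-section at z = 1.2.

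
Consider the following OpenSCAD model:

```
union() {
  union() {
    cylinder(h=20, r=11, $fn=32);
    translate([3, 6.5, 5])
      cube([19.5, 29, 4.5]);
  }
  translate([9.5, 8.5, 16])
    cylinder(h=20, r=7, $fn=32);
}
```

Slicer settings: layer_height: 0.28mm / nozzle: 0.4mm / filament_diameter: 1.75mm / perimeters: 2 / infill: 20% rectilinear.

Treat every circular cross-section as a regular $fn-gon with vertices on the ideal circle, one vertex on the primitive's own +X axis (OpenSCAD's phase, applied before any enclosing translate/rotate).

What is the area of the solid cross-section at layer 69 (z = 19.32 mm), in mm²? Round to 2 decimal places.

At z = 19.32 mm: the cylinder: section is a regular 32-gon, circumradius r=11 (area = (32/2)·11.000²·sin(360°/32) = 377.69 mm²); the cube at (3, 6.5) is absent (z outside [5, 9.5]); Taking the union: only the r=11 cylinder is present, so the union is just that shape — area = 377.69 mm²; the cylinder at (9.5, 8.5): section is a regular 32-gon, circumradius r=7 (area = (32/2)·7.000²·sin(360°/32) = 152.95 mm²); Taking the union: the regions partially overlap — summed areas 530.65 mm² minus the doubly-counted overlap 43.47 mm² gives 487.17 mm² — area = 487.17 mm². Overall, the cross-section is a single solid region. Net area = 487.17 mm².

487.17 mm²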